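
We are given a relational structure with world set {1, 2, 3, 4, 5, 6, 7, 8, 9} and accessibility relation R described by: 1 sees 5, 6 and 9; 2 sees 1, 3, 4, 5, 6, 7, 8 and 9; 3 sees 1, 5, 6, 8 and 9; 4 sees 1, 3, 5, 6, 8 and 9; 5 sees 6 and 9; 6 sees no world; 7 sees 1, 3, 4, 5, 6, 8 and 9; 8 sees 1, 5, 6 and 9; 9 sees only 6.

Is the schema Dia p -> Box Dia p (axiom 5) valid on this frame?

Axiom 5 corresponds to the accessibility relation being Euclidean.
Euclidean: no — 1 R 6 and 1 R 5, but not 6 R 5.

No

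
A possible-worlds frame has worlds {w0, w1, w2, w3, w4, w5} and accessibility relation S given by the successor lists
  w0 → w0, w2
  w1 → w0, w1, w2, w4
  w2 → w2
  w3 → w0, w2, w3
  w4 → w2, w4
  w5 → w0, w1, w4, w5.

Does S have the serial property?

Serial: yes — every world has a successor (e.g. w0 S w0).

Yes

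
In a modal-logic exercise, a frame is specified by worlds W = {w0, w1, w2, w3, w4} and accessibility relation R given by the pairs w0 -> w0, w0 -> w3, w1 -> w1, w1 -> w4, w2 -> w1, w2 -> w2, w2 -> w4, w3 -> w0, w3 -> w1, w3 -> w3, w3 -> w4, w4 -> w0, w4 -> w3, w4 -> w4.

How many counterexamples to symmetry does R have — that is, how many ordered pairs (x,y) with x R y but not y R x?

Enumerating: (w1,w4), (w2,w1), (w2,w4), (w3,w1), (w4,w0).

5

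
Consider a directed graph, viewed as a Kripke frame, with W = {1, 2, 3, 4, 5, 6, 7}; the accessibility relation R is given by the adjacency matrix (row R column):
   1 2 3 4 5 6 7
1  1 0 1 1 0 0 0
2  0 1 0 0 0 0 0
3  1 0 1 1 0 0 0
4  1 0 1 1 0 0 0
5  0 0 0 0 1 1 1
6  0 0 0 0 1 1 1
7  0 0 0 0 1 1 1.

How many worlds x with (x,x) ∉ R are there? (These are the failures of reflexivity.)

0

R is reflexive; there are no such worlds.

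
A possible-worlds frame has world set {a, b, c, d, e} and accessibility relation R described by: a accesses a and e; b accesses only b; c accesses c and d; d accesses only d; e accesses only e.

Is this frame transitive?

Transitive: yes — every two-step R-path is closed by a direct edge.

Yes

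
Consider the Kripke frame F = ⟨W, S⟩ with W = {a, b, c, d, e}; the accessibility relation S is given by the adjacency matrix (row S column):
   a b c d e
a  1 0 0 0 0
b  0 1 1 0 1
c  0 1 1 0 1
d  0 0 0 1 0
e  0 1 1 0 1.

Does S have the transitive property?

Yes

Transitive: yes — every two-step S-path is closed by a direct edge.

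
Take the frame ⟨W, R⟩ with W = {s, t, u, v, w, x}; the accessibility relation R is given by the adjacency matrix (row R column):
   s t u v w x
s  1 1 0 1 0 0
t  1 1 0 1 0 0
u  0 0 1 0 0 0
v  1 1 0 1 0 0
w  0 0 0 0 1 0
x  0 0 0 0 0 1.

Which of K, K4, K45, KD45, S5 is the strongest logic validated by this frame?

Transitive (axiom 4): yes — every two-step R-path is closed by a direct edge.
Euclidean (axiom 5): yes — any two successors of a common world are R-related.
Serial (axiom D): yes — every world has a successor (e.g. s R s).
Reflexive (axiom T): yes — every world is R-related to itself.
So F validates K, K4, K45, KD45, S5. The strongest is S5.

S5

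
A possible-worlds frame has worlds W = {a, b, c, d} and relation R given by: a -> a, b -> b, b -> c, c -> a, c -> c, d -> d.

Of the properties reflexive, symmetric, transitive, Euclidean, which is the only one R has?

Reflexive: yes — every world is R-related to itself.
Symmetric: no — b R c but not c R b.
Transitive: no — b R c and c R a, but not b R a.
Euclidean: no — b R c and b R b, but not c R b.
Only reflexive holds.

reflexive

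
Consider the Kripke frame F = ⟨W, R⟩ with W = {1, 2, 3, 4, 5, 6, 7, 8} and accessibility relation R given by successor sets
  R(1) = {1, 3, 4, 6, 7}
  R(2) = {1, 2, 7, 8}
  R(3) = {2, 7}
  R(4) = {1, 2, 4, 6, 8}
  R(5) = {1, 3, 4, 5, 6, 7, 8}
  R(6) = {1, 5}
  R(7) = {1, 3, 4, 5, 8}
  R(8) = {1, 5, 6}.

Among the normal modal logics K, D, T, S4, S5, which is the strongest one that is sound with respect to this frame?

D

Serial (axiom D): yes — every world has a successor (e.g. 1 R 1).
Reflexive (axiom T): no — 3 is not related to itself.
Transitive (axiom 4): no — 1 R 3 and 3 R 2, but not 1 R 2.
Euclidean (axiom 5): no — 1 R 3 and 1 R 4, but not 3 R 4.
So F validates K, D; T would additionally require R to be reflexive. The strongest is D.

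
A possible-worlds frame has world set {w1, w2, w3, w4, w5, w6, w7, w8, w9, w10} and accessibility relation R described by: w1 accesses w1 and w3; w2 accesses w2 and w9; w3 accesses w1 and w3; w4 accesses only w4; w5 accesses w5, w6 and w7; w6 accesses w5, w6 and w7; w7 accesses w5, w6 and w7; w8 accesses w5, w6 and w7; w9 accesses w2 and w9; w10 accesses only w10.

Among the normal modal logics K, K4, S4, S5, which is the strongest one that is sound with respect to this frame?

K4

Transitive (axiom 4): yes — every two-step R-path is closed by a direct edge.
Reflexive (axiom T): no — w8 is not related to itself.
Euclidean (axiom 5): yes — any two successors of a common world are R-related.
So F validates K, K4; S4 would additionally require R to be reflexive. The strongest is K4.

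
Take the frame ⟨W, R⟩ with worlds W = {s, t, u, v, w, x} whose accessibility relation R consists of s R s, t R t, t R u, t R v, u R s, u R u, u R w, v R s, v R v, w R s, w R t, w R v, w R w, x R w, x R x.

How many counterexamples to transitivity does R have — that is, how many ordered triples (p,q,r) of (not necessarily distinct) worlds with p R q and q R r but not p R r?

Enumerating: (t,u,s), (t,u,w), (t,v,s), (u,w,t), (u,w,v), (w,t,u), (x,w,s), (x,w,t), (x,w,v).

9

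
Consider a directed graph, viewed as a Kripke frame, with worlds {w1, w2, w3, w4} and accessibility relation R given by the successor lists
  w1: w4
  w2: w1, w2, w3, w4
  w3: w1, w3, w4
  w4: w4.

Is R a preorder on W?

No

Reflexive: no — w1 is not related to itself.
Transitive: yes — every two-step R-path is closed by a direct edge.
So R is not a preorder.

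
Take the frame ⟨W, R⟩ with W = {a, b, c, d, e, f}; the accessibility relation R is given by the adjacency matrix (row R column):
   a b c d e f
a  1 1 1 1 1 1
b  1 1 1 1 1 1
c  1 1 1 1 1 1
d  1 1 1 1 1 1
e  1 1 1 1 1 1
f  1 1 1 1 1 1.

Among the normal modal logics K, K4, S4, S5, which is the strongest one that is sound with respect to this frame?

S5

Transitive (axiom 4): yes — every two-step R-path is closed by a direct edge.
Reflexive (axiom T): yes — every world is R-related to itself.
Euclidean (axiom 5): yes — any two successors of a common world are R-related.
So F validates K, K4, S4, S5. The strongest is S5.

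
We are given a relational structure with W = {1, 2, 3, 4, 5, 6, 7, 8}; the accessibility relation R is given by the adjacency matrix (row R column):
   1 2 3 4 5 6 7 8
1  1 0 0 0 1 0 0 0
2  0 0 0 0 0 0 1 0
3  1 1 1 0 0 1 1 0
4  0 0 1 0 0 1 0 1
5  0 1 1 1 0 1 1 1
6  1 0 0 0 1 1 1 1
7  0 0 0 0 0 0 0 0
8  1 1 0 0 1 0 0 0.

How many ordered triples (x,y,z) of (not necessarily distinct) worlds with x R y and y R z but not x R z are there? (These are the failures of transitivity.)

Enumerating: (1,5,2), (1,5,3), (1,5,4), (1,5,6), (1,5,7), (1,5,8), (3,1,5), (3,6,5), (3,6,8), (4,3,1), (4,3,2), (4,3,7), … and 21 more.
Total: 33.

33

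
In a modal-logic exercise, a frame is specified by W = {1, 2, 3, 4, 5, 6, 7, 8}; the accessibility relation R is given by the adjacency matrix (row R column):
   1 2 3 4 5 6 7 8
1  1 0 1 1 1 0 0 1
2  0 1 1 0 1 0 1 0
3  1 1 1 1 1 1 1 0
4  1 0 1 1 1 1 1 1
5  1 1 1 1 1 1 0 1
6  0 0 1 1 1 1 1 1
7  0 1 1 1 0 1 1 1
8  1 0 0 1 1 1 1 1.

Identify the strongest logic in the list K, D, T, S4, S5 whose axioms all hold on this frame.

Serial (axiom D): yes — every world has a successor (e.g. 1 R 1).
Reflexive (axiom T): yes — every world is R-related to itself.
Transitive (axiom 4): no — 1 R 3 and 3 R 2, but not 1 R 2.
Euclidean (axiom 5): no — 1 R 3 and 1 R 8, but not 3 R 8.
So F validates K, D, T; S4 would additionally require R to be transitive. The strongest is T.

T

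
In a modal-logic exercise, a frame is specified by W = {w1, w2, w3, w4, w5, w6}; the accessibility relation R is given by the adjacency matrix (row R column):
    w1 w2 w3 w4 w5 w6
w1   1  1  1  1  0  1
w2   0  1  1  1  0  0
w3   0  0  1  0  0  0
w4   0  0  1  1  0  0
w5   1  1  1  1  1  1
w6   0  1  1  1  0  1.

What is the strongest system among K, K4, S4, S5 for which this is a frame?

S4

Transitive (axiom 4): yes — every two-step R-path is closed by a direct edge.
Reflexive (axiom T): yes — every world is R-related to itself.
Euclidean (axiom 5): no — w1 R w2 and w1 R w6, but not w2 R w6.
So F validates K, K4, S4; S5 would additionally require R to be Euclidean. The strongest is S4.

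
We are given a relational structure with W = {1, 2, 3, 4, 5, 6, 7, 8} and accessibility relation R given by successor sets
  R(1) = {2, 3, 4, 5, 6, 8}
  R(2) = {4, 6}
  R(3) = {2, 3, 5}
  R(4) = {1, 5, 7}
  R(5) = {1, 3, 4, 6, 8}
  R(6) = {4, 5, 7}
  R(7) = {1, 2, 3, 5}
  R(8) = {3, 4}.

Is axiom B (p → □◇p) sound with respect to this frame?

The schema B characterises exactly the symmetric frames.
Symmetric: no — 1 R 2 but not 2 R 1.

No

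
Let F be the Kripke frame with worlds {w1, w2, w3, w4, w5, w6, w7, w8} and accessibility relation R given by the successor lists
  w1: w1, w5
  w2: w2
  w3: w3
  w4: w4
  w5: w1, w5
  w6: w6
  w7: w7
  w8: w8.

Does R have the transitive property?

Transitive: yes — every two-step R-path is closed by a direct edge.

Yes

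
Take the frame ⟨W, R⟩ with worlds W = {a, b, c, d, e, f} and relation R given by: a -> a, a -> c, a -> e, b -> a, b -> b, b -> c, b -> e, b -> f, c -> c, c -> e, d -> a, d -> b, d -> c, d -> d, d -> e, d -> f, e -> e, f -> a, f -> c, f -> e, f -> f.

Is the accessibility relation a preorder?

Reflexive: yes — every world is R-related to itself.
Transitive: yes — every two-step R-path is closed by a direct edge.
So R is a preorder.

Yes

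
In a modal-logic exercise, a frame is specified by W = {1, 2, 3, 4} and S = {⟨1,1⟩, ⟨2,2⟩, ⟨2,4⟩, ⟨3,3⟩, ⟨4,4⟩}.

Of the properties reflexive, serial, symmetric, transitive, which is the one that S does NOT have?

Reflexive: yes — every world is S-related to itself.
Serial: yes — every world has a successor (e.g. 1 S 1).
Symmetric: no — 2 S 4 but not 4 S 2.
Transitive: yes — every two-step S-path is closed by a direct edge.
Only symmetric fails.

symmetric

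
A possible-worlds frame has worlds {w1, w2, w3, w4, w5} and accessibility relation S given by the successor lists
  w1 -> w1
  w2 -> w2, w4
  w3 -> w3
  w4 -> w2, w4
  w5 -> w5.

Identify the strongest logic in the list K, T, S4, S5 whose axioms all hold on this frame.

Reflexive (axiom T): yes — every world is S-related to itself.
Transitive (axiom 4): yes — every two-step S-path is closed by a direct edge.
Euclidean (axiom 5): yes — any two successors of a common world are S-related.
So F validates K, T, S4, S5. The strongest is S5.

S5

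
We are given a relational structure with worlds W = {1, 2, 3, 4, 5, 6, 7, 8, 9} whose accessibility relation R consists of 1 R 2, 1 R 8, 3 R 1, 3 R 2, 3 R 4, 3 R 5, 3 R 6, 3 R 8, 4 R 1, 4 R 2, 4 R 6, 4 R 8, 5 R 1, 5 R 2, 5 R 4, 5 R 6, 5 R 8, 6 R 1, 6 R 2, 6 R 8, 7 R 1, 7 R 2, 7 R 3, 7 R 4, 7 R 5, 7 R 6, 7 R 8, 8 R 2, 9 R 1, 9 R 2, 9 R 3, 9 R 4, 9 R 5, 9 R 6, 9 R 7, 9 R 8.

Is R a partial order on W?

Reflexive: no — 1 is not related to itself.
Transitive: yes — every two-step R-path is closed by a direct edge.
Antisymmetric: yes — no distinct pair is related both ways.
So R is not a partial order.

No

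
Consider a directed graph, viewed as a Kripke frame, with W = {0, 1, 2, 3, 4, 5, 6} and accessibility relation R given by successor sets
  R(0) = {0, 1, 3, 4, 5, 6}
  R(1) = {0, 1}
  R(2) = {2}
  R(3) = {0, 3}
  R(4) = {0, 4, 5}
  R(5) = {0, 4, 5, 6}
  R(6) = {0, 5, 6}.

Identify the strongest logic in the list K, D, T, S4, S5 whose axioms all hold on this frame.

Serial (axiom D): yes — every world has a successor (e.g. 0 R 0).
Reflexive (axiom T): yes — every world is R-related to itself.
Transitive (axiom 4): no — 1 R 0 and 0 R 3, but not 1 R 3.
Euclidean (axiom 5): no — 0 R 1 and 0 R 3, but not 1 R 3.
So F validates K, D, T; S4 would additionally require R to be transitive. The strongest is T.

T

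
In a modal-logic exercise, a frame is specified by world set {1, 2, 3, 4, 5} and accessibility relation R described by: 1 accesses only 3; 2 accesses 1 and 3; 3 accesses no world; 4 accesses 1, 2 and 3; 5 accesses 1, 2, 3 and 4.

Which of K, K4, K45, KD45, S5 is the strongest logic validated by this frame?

K4

Transitive (axiom 4): yes — every two-step R-path is closed by a direct edge.
Euclidean (axiom 5): no — 2 R 3 and 2 R 1, but not 3 R 1.
Serial (axiom D): no — 3 has no R-successor.
Reflexive (axiom T): no — 1 is not related to itself.
So F validates K, K4; K45 would additionally require R to be Euclidean. The strongest is K4.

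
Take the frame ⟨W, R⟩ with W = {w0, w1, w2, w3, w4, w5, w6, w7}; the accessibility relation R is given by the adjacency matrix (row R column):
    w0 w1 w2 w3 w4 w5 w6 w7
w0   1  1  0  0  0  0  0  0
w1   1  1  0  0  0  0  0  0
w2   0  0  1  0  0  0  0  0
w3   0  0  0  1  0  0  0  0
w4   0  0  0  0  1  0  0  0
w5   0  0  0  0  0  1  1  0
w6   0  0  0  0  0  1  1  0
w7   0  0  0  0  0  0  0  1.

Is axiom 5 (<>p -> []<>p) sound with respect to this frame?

Yes

By correspondence theory, 5 is valid on a frame iff R is Euclidean.
Euclidean: yes — any two successors of a common world are R-related.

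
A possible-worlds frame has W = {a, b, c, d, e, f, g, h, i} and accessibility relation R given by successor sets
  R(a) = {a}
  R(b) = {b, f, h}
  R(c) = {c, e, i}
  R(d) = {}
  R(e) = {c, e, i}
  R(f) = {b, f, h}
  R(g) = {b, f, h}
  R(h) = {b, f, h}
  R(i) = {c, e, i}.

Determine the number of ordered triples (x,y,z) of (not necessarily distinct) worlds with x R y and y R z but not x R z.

R is transitive; there are no such tuples.

0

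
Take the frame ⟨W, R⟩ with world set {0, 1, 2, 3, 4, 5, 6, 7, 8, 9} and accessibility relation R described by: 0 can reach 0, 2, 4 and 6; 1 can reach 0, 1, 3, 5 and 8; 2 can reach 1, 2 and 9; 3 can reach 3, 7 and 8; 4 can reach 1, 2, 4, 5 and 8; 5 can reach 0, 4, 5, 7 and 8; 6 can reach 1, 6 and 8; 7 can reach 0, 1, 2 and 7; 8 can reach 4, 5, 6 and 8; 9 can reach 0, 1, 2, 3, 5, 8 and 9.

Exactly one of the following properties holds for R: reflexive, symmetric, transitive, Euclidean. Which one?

reflexive

Reflexive: yes — every world is R-related to itself.
Symmetric: no — 0 R 2 but not 2 R 0.
Transitive: no — 0 R 2 and 2 R 1, but not 0 R 1.
Euclidean: no — 0 R 2 and 0 R 4, but not 2 R 4.
Only reflexive holds.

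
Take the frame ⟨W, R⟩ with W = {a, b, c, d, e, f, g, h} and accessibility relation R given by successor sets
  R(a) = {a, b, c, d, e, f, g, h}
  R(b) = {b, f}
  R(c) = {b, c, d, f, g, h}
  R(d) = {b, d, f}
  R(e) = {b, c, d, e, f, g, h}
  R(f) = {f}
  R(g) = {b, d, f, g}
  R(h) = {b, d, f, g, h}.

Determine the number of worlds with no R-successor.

R is serial; there are no such worlds.

0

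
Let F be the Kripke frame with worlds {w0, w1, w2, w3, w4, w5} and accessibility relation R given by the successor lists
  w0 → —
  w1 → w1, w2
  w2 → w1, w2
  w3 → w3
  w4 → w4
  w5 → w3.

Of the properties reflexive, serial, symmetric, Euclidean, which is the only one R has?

Euclidean

Reflexive: no — w0 is not related to itself.
Serial: no — w0 has no R-successor.
Symmetric: no — w5 R w3 but not w3 R w5.
Euclidean: yes — any two successors of a common world are R-related.
Only Euclidean holds.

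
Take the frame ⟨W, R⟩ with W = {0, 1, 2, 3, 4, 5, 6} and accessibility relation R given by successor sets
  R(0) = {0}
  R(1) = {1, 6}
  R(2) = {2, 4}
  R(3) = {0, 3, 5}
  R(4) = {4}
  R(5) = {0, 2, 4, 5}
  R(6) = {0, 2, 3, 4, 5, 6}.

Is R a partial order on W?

No

Reflexive: yes — every world is R-related to itself.
Transitive: no — 1 R 6 and 6 R 0, but not 1 R 0.
Antisymmetric: yes — no distinct pair is related both ways.
So R is not a partial order.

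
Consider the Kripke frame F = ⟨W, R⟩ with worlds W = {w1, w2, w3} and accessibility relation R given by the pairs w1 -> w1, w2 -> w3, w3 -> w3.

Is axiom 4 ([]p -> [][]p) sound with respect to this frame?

By correspondence theory, 4 is valid on a frame iff R is transitive.
Transitive: yes — every two-step R-path is closed by a direct edge.

Yes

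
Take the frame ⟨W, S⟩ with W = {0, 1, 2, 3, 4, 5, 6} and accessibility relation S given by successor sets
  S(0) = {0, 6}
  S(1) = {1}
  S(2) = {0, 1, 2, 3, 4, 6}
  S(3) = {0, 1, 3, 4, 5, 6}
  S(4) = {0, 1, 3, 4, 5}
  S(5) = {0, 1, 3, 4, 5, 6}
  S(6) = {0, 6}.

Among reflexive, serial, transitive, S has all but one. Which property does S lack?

transitive

Reflexive: yes — every world is S-related to itself.
Serial: yes — every world has a successor (e.g. 0 S 0).
Transitive: no — 2 S 3 and 3 S 5, but not 2 S 5.
Only transitive fails.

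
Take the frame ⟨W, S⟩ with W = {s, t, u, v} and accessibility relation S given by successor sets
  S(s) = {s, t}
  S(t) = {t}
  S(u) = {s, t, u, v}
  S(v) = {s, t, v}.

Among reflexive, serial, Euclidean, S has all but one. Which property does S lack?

Euclidean

Reflexive: yes — every world is S-related to itself.
Serial: yes — every world has a successor (e.g. s S s).
Euclidean: no — u S s and u S v, but not s S v.
Only Euclidean fails.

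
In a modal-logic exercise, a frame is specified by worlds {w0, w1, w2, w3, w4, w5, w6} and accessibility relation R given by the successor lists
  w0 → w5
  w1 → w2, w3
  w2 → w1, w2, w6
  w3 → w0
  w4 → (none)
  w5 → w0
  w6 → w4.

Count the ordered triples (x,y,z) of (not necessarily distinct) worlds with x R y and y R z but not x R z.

8

Enumerating: (w0,w5,w0), (w1,w2,w1), (w1,w2,w6), (w1,w3,w0), (w2,w1,w3), (w2,w6,w4), (w3,w0,w5), (w5,w0,w5).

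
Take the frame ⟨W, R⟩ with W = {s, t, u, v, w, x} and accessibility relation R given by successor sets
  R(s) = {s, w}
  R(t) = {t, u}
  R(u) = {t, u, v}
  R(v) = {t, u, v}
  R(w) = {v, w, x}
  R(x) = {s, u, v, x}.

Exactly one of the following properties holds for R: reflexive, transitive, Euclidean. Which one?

reflexive

Reflexive: yes — every world is R-related to itself.
Transitive: no — s R w and w R v, but not s R v.
Euclidean: no — u R t and u R v, but not t R v.
Only reflexive holds.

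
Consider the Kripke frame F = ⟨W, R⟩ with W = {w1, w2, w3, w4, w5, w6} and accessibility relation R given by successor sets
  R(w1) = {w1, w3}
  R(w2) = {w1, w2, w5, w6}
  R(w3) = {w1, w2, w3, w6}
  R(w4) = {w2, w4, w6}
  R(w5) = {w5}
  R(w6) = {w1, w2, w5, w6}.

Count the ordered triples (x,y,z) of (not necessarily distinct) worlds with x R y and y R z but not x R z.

Enumerating: (w1,w3,w2), (w1,w3,w6), (w2,w1,w3), (w3,w2,w5), (w3,w6,w5), (w4,w2,w1), (w4,w2,w5), (w4,w6,w1), (w4,w6,w5), (w6,w1,w3).

10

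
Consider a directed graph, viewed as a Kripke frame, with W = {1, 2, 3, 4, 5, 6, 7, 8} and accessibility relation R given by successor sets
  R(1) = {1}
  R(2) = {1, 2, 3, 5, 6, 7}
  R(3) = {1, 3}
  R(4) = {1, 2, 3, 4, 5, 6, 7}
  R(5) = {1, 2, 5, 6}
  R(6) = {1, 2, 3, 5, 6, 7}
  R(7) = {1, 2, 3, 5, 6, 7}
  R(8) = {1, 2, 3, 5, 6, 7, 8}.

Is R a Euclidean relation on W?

No

Euclidean: no — 2 R 1 and 2 R 3, but not 1 R 3.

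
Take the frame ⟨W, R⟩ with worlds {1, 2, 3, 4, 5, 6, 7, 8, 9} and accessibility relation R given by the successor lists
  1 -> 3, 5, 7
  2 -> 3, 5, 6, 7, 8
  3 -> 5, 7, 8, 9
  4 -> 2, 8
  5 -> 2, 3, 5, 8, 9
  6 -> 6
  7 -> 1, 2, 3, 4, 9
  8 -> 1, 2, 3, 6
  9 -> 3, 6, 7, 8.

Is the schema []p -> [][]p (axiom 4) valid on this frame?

No

By correspondence theory, 4 is valid on a frame iff R is transitive.
Transitive: no — 1 R 3 and 3 R 8, but not 1 R 8.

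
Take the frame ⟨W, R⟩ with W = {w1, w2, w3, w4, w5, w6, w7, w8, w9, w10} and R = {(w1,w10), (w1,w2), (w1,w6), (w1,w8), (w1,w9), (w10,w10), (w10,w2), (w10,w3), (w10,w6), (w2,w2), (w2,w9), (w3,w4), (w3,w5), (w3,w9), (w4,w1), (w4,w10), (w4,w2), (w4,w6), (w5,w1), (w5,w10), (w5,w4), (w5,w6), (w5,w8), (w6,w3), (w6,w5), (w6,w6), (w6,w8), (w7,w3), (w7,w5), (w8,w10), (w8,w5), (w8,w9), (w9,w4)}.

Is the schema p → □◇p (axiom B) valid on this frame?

No

The schema B characterises exactly the symmetric frames.
Symmetric: no — w1 R w10 but not w10 R w1.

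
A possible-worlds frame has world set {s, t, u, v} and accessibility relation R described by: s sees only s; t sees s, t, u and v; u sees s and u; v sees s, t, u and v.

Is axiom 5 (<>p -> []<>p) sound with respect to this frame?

No

The schema 5 characterises exactly the Euclidean frames.
Euclidean: no — t R s and t R u, but not s R u.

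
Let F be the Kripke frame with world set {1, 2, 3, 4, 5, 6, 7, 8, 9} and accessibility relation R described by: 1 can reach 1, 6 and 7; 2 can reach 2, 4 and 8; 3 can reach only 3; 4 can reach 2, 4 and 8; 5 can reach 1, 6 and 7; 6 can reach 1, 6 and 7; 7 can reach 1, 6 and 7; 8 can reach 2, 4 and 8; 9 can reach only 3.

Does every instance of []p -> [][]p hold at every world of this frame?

Yes

The schema 4 characterises exactly the transitive frames.
Transitive: yes — every two-step R-path is closed by a direct edge.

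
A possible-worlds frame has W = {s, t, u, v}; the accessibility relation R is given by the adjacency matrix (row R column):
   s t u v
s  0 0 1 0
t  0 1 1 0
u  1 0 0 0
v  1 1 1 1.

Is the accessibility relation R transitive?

No

Transitive: no — t R u and u R s, but not t R s.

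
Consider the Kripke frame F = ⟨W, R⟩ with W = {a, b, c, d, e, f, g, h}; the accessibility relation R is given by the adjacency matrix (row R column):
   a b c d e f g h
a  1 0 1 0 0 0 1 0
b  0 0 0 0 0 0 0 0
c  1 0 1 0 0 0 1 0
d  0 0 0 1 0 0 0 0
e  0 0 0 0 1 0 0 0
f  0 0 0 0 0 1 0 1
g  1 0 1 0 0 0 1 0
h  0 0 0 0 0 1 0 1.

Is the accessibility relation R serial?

No

Serial: no — b has no R-successor.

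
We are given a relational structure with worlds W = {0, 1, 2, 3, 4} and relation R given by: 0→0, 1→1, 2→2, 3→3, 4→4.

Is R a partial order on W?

Reflexive: yes — every world is R-related to itself.
Transitive: yes — every two-step R-path is closed by a direct edge.
Antisymmetric: yes — no distinct pair is related both ways.
So R is a partial order.

Yes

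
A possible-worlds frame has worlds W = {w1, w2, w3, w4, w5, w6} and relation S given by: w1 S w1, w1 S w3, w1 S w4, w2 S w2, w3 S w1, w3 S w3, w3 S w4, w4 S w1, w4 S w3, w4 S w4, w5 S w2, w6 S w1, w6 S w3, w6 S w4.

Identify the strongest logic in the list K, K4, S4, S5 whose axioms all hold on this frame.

Transitive (axiom 4): yes — every two-step S-path is closed by a direct edge.
Reflexive (axiom T): no — w5 is not related to itself.
Euclidean (axiom 5): yes — any two successors of a common world are S-related.
So F validates K, K4; S4 would additionally require S to be reflexive. The strongest is K4.

K4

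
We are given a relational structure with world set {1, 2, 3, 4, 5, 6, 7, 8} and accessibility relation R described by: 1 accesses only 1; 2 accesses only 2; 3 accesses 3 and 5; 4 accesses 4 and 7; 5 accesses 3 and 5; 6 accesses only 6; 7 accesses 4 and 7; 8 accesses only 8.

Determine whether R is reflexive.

Yes

Reflexive: yes — every world is R-related to itself.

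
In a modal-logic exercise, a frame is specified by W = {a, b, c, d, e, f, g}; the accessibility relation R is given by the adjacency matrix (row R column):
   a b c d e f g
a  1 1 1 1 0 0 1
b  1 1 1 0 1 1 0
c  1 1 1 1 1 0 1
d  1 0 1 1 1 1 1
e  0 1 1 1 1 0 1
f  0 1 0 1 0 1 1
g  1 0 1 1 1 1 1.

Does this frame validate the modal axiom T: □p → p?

Axiom T corresponds to the accessibility relation being reflexive.
Reflexive: yes — every world is R-related to itself.

Yes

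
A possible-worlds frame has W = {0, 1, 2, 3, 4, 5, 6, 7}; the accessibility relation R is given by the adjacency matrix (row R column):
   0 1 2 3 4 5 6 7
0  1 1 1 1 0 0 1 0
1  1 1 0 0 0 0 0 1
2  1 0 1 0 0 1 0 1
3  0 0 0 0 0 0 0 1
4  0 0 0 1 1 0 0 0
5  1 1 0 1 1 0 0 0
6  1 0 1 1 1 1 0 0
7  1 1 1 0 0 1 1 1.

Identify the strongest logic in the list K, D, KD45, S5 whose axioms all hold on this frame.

D

Serial (axiom D): yes — every world has a successor (e.g. 0 R 0).
Euclidean (axiom 5): no — 0 R 1 and 0 R 2, but not 1 R 2.
Transitive (axiom 4): no — 0 R 1 and 1 R 7, but not 0 R 7.
Reflexive (axiom T): no — 3 is not related to itself.
So F validates K, D; KD45 would additionally require R to be Euclidean and transitive. The strongest is D.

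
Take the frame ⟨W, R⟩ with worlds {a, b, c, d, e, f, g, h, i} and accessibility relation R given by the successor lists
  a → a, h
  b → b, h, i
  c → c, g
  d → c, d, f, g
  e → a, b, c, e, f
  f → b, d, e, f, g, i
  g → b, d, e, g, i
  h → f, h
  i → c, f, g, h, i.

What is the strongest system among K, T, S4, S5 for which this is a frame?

Reflexive (axiom T): yes — every world is R-related to itself.
Transitive (axiom 4): no — a R h and h R f, but not a R f.
Euclidean (axiom 5): no — b R h and b R i, but not h R i.
So F validates K, T; S4 would additionally require R to be transitive. The strongest is T.

T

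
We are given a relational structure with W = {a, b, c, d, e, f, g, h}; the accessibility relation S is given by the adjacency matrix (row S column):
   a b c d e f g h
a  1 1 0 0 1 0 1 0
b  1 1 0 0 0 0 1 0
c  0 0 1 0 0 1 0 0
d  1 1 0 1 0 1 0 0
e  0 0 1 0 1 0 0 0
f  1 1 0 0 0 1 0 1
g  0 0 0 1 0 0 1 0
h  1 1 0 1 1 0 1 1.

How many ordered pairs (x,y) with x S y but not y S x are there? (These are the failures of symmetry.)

17

Enumerating: (a,e), (a,g), (b,g), (c,f), (d,a), (d,b), (d,f), (e,c), (f,a), (f,b), (f,h), (g,d), (h,a), (h,b), (h,d), (h,e), (h,g).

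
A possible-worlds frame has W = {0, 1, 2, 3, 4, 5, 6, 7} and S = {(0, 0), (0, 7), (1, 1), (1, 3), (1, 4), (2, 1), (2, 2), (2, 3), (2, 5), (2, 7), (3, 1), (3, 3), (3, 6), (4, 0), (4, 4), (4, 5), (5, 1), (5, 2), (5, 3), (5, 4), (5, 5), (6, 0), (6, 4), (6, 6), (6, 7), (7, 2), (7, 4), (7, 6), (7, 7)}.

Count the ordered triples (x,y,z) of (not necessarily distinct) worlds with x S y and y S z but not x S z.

Enumerating: (0,7,2), (0,7,4), (0,7,6), (1,3,6), (1,4,0), (1,4,5), (2,1,4), (2,3,6), (2,5,4), (2,7,4), (2,7,6), (3,1,4), … and 18 more.
Total: 30.

30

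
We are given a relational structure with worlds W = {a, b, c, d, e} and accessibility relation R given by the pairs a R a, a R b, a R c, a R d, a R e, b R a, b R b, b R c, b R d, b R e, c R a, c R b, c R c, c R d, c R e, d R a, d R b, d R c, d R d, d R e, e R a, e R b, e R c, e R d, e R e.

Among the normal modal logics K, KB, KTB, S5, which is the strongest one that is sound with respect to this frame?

Symmetric (axiom B): yes — every pair in R has its reverse in R.
Reflexive (axiom T): yes — every world is R-related to itself.
Euclidean (axiom 5): yes — any two successors of a common world are R-related.
So F validates K, KB, KTB, S5. The strongest is S5.

S5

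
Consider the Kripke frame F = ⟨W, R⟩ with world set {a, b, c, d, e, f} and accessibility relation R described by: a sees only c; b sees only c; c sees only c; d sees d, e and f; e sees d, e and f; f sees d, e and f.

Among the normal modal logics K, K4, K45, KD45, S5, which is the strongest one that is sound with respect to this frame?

KD45

Transitive (axiom 4): yes — every two-step R-path is closed by a direct edge.
Euclidean (axiom 5): yes — any two successors of a common world are R-related.
Serial (axiom D): yes — every world has a successor (e.g. a R c).
Reflexive (axiom T): no — a is not related to itself.
So F validates K, K4, K45, KD45; S5 would additionally require R to be reflexive. The strongest is KD45.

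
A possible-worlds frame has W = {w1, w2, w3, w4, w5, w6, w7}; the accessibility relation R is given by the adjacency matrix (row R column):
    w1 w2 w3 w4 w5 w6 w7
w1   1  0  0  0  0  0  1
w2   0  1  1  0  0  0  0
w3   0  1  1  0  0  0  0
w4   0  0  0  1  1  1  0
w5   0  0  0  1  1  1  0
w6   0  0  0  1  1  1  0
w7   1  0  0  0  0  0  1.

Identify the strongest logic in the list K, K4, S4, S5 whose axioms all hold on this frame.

S5

Transitive (axiom 4): yes — every two-step R-path is closed by a direct edge.
Reflexive (axiom T): yes — every world is R-related to itself.
Euclidean (axiom 5): yes — any two successors of a common world are R-related.
So F validates K, K4, S4, S5. The strongest is S5.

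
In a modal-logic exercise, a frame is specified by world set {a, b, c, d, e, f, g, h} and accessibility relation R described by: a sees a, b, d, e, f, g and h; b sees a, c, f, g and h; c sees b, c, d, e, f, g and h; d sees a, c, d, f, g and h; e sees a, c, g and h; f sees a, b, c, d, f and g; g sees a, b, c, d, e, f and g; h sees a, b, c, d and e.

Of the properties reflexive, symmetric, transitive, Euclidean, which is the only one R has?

Reflexive: no — b is not related to itself.
Symmetric: yes — every pair in R has its reverse in R.
Transitive: no — a R b and b R c, but not a R c.
Euclidean: no — a R b and a R d, but not b R d.
Only symmetric holds.

symmetric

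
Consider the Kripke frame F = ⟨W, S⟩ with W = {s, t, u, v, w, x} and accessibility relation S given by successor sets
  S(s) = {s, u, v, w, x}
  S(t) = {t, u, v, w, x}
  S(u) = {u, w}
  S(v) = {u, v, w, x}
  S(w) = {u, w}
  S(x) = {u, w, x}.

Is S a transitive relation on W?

Yes

Transitive: yes — every two-step S-path is closed by a direct edge.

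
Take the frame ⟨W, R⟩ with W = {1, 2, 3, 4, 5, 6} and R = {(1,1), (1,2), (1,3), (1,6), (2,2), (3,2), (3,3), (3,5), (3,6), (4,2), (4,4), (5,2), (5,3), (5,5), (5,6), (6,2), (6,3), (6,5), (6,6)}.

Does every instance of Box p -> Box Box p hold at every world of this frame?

No

By correspondence theory, 4 is valid on a frame iff R is transitive.
Transitive: no — 1 R 3 and 3 R 5, but not 1 R 5.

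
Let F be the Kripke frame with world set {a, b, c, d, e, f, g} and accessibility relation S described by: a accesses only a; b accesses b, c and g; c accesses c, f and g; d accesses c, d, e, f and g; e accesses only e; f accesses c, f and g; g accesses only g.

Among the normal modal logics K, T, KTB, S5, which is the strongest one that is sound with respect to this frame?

Reflexive (axiom T): yes — every world is S-related to itself.
Symmetric (axiom B): no — b S c but not c S b.
Euclidean (axiom 5): no — b S g and b S c, but not g S c.
So F validates K, T; KTB would additionally require S to be symmetric. The strongest is T.

T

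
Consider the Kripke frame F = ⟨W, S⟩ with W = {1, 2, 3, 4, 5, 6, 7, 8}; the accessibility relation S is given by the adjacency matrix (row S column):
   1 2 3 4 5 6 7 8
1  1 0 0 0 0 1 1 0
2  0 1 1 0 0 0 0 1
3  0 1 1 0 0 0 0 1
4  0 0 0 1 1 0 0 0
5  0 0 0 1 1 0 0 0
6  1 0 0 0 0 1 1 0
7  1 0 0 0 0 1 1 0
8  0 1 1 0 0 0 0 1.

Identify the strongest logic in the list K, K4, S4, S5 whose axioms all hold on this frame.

S5

Transitive (axiom 4): yes — every two-step S-path is closed by a direct edge.
Reflexive (axiom T): yes — every world is S-related to itself.
Euclidean (axiom 5): yes — any two successors of a common world are S-related.
So F validates K, K4, S4, S5. The strongest is S5.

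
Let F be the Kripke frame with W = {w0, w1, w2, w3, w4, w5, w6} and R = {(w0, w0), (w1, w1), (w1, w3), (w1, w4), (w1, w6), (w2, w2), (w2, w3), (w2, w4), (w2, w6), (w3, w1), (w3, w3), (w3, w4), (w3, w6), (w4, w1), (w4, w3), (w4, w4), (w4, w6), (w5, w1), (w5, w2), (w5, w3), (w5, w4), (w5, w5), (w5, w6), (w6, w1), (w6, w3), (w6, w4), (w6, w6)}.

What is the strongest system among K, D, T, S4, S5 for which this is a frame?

T

Serial (axiom D): yes — every world has a successor (e.g. w0 R w0).
Reflexive (axiom T): yes — every world is R-related to itself.
Transitive (axiom 4): no — w2 R w3 and w3 R w1, but not w2 R w1.
Euclidean (axiom 5): no — w5 R w1 and w5 R w2, but not w1 R w2.
So F validates K, D, T; S4 would additionally require R to be transitive. The strongest is T.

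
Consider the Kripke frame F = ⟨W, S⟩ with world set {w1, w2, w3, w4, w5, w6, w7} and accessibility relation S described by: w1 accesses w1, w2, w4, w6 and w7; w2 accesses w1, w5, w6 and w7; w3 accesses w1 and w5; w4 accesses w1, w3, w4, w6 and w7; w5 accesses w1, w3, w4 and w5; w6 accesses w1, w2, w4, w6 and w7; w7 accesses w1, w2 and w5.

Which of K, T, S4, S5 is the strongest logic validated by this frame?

K

Reflexive (axiom T): no — w2 is not related to itself.
Transitive (axiom 4): no — w1 S w2 and w2 S w5, but not w1 S w5.
Euclidean (axiom 5): no — w1 S w2 and w1 S w4, but not w2 S w4.
So F validates K; T would additionally require S to be reflexive. The strongest is K.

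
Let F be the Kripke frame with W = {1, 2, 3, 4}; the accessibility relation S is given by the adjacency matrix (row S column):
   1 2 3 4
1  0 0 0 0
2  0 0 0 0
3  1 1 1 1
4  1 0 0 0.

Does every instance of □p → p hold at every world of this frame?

Axiom T corresponds to the accessibility relation being reflexive.
Reflexive: no — 1 is not related to itself.

No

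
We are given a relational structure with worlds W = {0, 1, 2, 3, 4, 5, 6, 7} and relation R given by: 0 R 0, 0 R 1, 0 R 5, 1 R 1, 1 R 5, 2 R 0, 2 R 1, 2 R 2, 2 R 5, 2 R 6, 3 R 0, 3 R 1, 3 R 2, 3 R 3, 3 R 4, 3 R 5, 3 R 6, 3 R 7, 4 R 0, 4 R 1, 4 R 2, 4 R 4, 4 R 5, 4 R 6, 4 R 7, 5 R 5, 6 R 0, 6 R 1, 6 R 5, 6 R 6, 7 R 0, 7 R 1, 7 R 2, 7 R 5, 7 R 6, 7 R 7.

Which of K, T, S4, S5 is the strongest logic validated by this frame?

Reflexive (axiom T): yes — every world is R-related to itself.
Transitive (axiom 4): yes — every two-step R-path is closed by a direct edge.
Euclidean (axiom 5): no — 0 R 5 and 0 R 1, but not 5 R 1.
So F validates K, T, S4; S5 would additionally require R to be Euclidean. The strongest is S4.

S4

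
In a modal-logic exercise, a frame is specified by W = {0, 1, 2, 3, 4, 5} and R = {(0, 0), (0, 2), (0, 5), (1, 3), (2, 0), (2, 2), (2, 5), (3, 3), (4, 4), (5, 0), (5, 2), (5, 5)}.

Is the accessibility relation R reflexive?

Reflexive: no — 1 is not related to itself.

No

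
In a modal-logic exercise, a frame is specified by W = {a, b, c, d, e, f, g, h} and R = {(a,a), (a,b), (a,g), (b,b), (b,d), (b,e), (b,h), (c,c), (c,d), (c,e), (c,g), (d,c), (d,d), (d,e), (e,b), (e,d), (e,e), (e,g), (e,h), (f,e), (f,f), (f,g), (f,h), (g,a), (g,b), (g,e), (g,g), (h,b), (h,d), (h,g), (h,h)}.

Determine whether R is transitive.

No

Transitive: no — a R b and b R d, but not a R d.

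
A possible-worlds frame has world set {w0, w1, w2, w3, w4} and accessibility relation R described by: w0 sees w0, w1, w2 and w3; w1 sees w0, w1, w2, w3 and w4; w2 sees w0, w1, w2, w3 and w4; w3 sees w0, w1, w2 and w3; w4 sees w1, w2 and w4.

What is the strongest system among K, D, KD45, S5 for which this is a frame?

Serial (axiom D): yes — every world has a successor (e.g. w0 R w0).
Euclidean (axiom 5): no — w1 R w0 and w1 R w4, but not w0 R w4.
Transitive (axiom 4): no — w0 R w1 and w1 R w4, but not w0 R w4.
Reflexive (axiom T): yes — every world is R-related to itself.
So F validates K, D; KD45 would additionally require R to be Euclidean and transitive. The strongest is D.

D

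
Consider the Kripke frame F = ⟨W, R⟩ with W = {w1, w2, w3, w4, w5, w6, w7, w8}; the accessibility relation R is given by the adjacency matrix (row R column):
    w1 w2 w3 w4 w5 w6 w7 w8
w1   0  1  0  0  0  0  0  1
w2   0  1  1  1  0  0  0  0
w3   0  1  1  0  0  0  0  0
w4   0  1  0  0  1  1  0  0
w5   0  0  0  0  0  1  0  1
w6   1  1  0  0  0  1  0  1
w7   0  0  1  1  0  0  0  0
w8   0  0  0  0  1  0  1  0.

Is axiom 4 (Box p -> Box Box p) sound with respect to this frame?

No

Axiom 4 corresponds to the accessibility relation being transitive.
Transitive: no — w1 R w2 and w2 R w3, but not w1 R w3.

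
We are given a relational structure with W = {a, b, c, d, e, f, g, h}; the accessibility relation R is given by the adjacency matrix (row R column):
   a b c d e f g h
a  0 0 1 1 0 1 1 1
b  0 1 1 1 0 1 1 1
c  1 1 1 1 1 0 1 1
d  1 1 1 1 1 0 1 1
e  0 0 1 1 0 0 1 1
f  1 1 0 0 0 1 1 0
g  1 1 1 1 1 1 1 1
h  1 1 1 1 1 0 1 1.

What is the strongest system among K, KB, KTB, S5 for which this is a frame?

Symmetric (axiom B): yes — every pair in R has its reverse in R.
Reflexive (axiom T): no — a is not related to itself.
Euclidean (axiom 5): no — a R c and a R f, but not c R f.
So F validates K, KB; KTB would additionally require R to be reflexive. The strongest is KB.

KB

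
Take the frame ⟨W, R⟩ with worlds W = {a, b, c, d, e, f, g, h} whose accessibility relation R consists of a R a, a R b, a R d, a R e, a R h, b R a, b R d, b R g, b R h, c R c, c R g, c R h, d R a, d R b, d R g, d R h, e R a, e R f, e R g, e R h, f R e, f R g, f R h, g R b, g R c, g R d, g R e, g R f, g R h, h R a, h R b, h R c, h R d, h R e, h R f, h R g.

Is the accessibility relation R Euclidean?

No

Euclidean: no — a R b and a R e, but not b R e.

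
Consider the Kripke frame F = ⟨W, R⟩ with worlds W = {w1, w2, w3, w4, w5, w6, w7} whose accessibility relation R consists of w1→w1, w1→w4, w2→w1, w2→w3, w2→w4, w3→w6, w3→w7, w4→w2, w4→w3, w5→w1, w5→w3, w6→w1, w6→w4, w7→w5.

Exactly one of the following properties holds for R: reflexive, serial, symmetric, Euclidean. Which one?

Reflexive: no — w2 is not related to itself.
Serial: yes — every world has a successor (e.g. w1 R w1).
Symmetric: no — w1 R w4 but not w4 R w1.
Euclidean: no — w2 R w1 and w2 R w3, but not w1 R w3.
Only serial holds.

serial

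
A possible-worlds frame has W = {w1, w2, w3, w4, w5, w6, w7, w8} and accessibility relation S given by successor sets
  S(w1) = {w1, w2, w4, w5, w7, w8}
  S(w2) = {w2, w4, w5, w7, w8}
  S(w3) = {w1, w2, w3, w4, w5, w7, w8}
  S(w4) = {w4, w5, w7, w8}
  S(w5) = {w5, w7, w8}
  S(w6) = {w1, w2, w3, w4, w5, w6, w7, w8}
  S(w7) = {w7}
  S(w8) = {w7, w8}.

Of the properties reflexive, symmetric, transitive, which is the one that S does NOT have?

Reflexive: yes — every world is S-related to itself.
Symmetric: no — w1 S w2 but not w2 S w1.
Transitive: yes — every two-step S-path is closed by a direct edge.
Only symmetric fails.

symmetric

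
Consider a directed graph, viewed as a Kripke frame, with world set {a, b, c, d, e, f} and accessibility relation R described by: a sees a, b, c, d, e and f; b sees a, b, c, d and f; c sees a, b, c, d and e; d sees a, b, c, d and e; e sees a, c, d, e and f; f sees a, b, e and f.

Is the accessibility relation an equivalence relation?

No

Reflexive: yes — every world is R-related to itself.
Symmetric: yes — every pair in R has its reverse in R.
Transitive: no — b R a and a R e, but not b R e.
So R is not an equivalence relation.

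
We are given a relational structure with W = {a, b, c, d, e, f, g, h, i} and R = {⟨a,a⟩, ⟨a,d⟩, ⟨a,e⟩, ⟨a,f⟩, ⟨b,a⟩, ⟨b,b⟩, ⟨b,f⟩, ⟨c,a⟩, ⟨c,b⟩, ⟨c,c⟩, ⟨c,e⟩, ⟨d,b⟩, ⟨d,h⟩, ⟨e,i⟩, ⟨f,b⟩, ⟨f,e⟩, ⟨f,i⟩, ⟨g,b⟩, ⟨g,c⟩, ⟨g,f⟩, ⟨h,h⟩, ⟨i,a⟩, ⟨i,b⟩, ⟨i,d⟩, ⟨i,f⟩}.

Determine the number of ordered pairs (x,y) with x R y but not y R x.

Enumerating: (a,d), (a,e), (a,f), (b,a), (c,a), (c,b), (c,e), (d,b), (d,h), (e,i), (f,e), (g,b), (g,c), (g,f), (i,a), (i,b), (i,d).

17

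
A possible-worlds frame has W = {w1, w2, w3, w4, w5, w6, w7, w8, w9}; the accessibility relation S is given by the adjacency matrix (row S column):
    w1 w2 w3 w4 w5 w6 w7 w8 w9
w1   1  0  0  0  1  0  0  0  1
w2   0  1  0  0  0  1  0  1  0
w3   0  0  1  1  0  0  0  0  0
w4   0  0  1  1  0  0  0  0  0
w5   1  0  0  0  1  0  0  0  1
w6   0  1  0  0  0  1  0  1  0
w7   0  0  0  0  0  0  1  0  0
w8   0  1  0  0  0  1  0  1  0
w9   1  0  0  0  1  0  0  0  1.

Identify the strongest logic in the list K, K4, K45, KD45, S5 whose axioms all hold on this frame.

Transitive (axiom 4): yes — every two-step S-path is closed by a direct edge.
Euclidean (axiom 5): yes — any two successors of a common world are S-related.
Serial (axiom D): yes — every world has a successor (e.g. w1 S w1).
Reflexive (axiom T): yes — every world is S-related to itself.
So F validates K, K4, K45, KD45, S5. The strongest is S5.

S5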